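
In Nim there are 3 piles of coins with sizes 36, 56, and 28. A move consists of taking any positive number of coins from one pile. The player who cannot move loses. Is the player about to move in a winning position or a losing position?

Losing position

Compute the nim-sum pairwise:
36 ^ 56 = 28
28 ^ 28 = 0
The nim-sum is 0, so this is a P-position: the player to move is in a losing position under optimal play.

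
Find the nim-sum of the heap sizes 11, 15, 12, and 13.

5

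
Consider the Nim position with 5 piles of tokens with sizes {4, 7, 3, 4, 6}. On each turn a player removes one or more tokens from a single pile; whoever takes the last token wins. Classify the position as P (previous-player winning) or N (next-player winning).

N-position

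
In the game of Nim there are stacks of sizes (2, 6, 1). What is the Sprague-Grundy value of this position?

Write each in binary and XOR column by column:
  010  (2)
  110  (6)
  001  (1)
  ---
  101  (5)

5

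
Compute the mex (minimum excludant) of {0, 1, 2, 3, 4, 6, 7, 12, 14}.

The values 0, 1, 2, 3, 4 are all present; 5 is the first non-negative integer missing from the set.

5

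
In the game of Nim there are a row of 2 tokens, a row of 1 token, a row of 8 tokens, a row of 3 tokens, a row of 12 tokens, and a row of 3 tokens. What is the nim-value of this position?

7

Nim-sum: 2 ⊕ 1 ⊕ 8 ⊕ 3 ⊕ 12 ⊕ 3 = 7.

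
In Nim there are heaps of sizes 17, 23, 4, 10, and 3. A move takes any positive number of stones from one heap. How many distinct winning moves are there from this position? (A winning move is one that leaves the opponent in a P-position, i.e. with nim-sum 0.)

1

Compute the nim-sum pairwise:
17 ⊕ 23 = 6
6 ⊕ 4 = 2
2 ⊕ 10 = 8
8 ⊕ 3 = 11
The overall nim-sum is X = 11. A heap of size p has a winning move iff p XOR X < p (reduce it to p XOR X).
  17: 17 XOR 11 = 26 ≥ 17 — no move.
  23: 23 XOR 11 = 28 ≥ 23 — no move.
  4: 4 XOR 11 = 15 ≥ 4 — no move.
  10: 10 XOR 11 = 1 < 10 — winning move (to 1).
  3: 3 XOR 11 = 8 ≥ 3 — no move.
That gives 1 winning move.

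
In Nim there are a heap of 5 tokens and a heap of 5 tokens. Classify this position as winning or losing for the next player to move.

Losing position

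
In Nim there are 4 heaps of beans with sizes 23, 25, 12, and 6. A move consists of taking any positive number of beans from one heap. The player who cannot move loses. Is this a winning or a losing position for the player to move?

Winning position

Compute the nim-sum pairwise:
23 XOR 25 = 14
14 XOR 12 = 2
2 XOR 6 = 4
The nim-sum is 4 ≠ 0, so this is an N-position: the player to move can win.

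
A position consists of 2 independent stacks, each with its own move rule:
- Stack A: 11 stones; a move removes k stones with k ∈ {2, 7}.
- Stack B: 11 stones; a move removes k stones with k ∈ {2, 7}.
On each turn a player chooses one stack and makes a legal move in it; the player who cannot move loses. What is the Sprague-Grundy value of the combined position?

Grundy values for stack A (subtraction set {2, 7}):
k:     0  1  2  3  4  5  6  7  8  9 10 11
g(k):  0  0  1  1  0  0  1  1  2  0  0  1
So g(11) = 1.
Grundy values for stack B (subtraction set {2, 7}):
g(0) = mex{} = 0
g(1) = mex{} = 0
g(2) = mex{0} = 1
g(3) = mex{0} = 1
g(4) = mex{1} = 0
g(5) = mex{1} = 0
g(6) = mex{0} = 1
g(7) = mex{0} = 1
g(8) = mex{0,1} = 2
g(9) = mex{1} = 0
g(10) = mex{1,2} = 0
g(11) = mex{0} = 1
So g(11) = 1.
The value of a disjunctive sum is the nim-sum of the parts.
Combined value = 1 ⊕ 1 = 0.

0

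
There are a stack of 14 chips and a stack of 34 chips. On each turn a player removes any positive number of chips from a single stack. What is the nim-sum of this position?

44

Bitwise XOR of the heap sizes:
  001110  (14)
  100010  (34)
  ------
  101100  (44)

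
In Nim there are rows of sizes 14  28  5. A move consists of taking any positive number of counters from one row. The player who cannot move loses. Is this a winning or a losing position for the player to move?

Winning position

Write each in binary and XOR column by column:
  01110  (14)
  11100  (28)
  00101  (5)
  -----
  10111  (23)
The nim-sum is 23 ≠ 0, so this is an N-position: the player to move can win.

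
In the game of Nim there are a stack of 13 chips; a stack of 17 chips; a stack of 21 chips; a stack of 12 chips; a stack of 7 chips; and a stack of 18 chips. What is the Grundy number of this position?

16

Nim-sum: 13 XOR 17 XOR 21 XOR 12 XOR 7 XOR 18 = 16.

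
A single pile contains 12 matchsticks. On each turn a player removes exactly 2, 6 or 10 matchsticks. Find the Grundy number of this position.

Build the Grundy sequence with g(k) = mex{g(k−s) : s ∈ {2, 6, 10}, s ≤ k}:
g(0) = mex{} = 0
g(1) = mex{} = 0
g(2) = mex{0} = 1
g(3) = mex{0} = 1
g(4) = mex{1} = 0
g(5) = mex{1} = 0
g(6) = mex{0} = 1
g(7) = mex{0} = 1
g(8) = mex{1} = 0
g(9) = mex{1} = 0
g(10) = mex{0} = 1
g(11) = mex{0} = 1
g(12) = mex{1} = 0
So g(12) = 0.

0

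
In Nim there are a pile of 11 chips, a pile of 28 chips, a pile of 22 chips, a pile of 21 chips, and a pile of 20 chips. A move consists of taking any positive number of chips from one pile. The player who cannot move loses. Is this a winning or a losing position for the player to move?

Nim-sum: 11 XOR 28 XOR 22 XOR 21 XOR 20 = 0.
The nim-sum is 0, so this is a P-position: the player to move is in a losing position under optimal play.

Losing position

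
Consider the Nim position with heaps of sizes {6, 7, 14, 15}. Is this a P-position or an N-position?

P-position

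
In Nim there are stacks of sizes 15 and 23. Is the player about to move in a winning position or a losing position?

Nim-sum: 15 ⊕ 23 = 24.
The nim-sum is 24 ≠ 0, so this is an N-position: the player to move can win.

Winning position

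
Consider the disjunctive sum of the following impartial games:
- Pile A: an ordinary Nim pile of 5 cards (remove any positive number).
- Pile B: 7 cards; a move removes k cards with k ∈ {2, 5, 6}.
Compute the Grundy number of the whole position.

6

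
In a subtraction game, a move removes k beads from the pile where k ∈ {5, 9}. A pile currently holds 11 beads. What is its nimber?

Compute g(0), g(1), … for moves {5, 9}:
g(0) = mex{} = 0
g(1) = mex{} = 0
g(2) = mex{} = 0
g(3) = mex{} = 0
g(4) = mex{} = 0
g(5) = mex{0} = 1
g(6) = mex{0} = 1
g(7) = mex{0} = 1
g(8) = mex{0} = 1
g(9) = mex{0} = 1
g(10) = mex{0,1} = 2
g(11) = mex{0,1} = 2
So g(11) = 2.

2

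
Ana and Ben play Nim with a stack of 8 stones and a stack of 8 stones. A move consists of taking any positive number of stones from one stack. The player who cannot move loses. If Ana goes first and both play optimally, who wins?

Write each in binary and XOR column by column:
  1000  (8)
  1000  (8)
  ----
  0000  (0)
The nim-sum is 0, so this is a P-position: the player to move is in a losing position under optimal play; Ana is about to move from it and so loses — Ben wins.

Ben wins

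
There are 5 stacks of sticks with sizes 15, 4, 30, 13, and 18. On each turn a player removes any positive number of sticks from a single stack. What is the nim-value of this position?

10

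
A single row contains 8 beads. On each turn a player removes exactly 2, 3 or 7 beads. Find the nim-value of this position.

Build the Grundy sequence with g(k) = mex{g(k−s) : s ∈ {2, 3, 7}, s ≤ k}:
g(0) = mex{} = 0
g(1) = mex{} = 0
g(2) = mex{0} = 1
g(3) = mex{0} = 1
g(4) = mex{0,1} = 2
g(5) = mex{1} = 0
g(6) = mex{1,2} = 0
g(7) = mex{0,2} = 1
g(8) = mex{0} = 1
So g(8) = 1.

1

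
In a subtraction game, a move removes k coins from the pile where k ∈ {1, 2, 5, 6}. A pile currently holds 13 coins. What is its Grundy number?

3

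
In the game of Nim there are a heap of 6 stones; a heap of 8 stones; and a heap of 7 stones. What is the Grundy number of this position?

9

Bitwise XOR of the heap sizes:
  0110  (6)
  1000  (8)
  0111  (7)
  ----
  1001  (9)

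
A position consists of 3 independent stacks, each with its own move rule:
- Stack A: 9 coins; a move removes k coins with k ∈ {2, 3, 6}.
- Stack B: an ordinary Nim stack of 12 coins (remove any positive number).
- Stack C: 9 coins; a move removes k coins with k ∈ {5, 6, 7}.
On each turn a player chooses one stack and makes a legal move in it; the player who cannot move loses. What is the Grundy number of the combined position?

Grundy values for stack A (subtraction set {2, 3, 6}):
k:     0  1  2  3  4  5  6  7  8  9
g(k):  0  0  1  1  2  0  3  1  2  0
So g(9) = 0.
Stack B is a plain Nim stack of size 12, so its Grundy value is 12.
Build the Grundy sequence for stack C with g(k) = mex{g(k−s) : s ∈ {5, 6, 7}, s ≤ k}:
g(0) = mex{} = 0
g(1) = mex{} = 0
g(2) = mex{} = 0
g(3) = mex{} = 0
g(4) = mex{} = 0
g(5) = mex{0} = 1
g(6) = mex{0} = 1
g(7) = mex{0} = 1
g(8) = mex{0} = 1
g(9) = mex{0} = 1
So g(9) = 1.
By the Sprague-Grundy theorem, the Grundy value of a sum of independent games is the XOR of the component values.
Combined value = 0 ⊕ 12 ⊕ 1 = 13.

13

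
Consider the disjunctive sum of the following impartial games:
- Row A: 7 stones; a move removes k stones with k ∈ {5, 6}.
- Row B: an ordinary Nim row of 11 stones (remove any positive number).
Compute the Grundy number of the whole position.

10

Grundy values for row A (subtraction set {5, 6}):
g(0) = mex{} = 0
g(1) = mex{} = 0
g(2) = mex{} = 0
g(3) = mex{} = 0
g(4) = mex{} = 0
g(5) = mex{0} = 1
g(6) = mex{0} = 1
g(7) = mex{0} = 1
So g(7) = 1.
Row B is a plain Nim row of size 11, so its Grundy value is 11.
The value of a disjunctive sum is the nim-sum of the parts.
Combined value = 1 XOR 11 = 10.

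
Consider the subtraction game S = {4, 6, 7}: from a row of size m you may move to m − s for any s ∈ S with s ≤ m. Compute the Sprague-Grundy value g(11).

0

Compute g(0), g(1), … for moves {4, 6, 7}:
k:     0  1  2  3  4  5  6  7  8  9 10 11
g(k):  0  0  0  0  1  1  1  1  2  2  2  0
So g(11) = 0.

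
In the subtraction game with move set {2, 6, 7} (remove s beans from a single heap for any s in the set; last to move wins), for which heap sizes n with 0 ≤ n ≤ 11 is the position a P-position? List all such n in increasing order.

0, 1, 4, 5, 9

Grundy values for subtraction set {2, 6, 7}:
g(0) = mex{} = 0
g(1) = mex{} = 0
g(2) = mex{0} = 1
g(3) = mex{0} = 1
g(4) = mex{1} = 0
g(5) = mex{1} = 0
g(6) = mex{0} = 1
g(7) = mex{0} = 1
g(8) = mex{0,1} = 2
g(9) = mex{1} = 0
g(10) = mex{0,1,2} = 3
g(11) = mex{0} = 1
The P-positions (g = 0) in 0..11 are 0, 1, 4, 5, 9.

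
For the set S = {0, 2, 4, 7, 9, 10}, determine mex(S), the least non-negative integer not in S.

0 is in the set but 1 is not, so the mex is 1.

1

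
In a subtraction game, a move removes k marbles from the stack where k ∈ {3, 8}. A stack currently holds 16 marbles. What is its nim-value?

1

Grundy values for subtraction set {3, 8}:
k:     0  1  2  3  4  5  6  7  8  9 10 11 12 13 14 15 16
g(k):  0  0  0  1  1  1  0  0  2  1  1  0  0  0  1  1  1
So g(16) = 1.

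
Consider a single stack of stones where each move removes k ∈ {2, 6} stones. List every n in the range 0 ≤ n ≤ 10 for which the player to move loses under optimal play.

Compute g(0), g(1), … for moves {2, 6}:
g(0) = mex{} = 0
g(1) = mex{} = 0
g(2) = mex{0} = 1
g(3) = mex{0} = 1
g(4) = mex{1} = 0
g(5) = mex{1} = 0
g(6) = mex{0} = 1
g(7) = mex{0} = 1
g(8) = mex{1} = 0
g(9) = mex{1} = 0
g(10) = mex{0} = 1
The P-positions (g = 0) in 0..10 are 0, 1, 4, 5, 8, 9.

0, 1, 4, 5, 8, 9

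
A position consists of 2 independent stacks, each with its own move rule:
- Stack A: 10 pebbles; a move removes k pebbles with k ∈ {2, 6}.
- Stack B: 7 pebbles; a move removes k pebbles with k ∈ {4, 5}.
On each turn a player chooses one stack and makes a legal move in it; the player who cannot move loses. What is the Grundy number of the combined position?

For stack A, compute g(0), g(1), … with moves {2, 6}:
g(0) = mex{} = 0
g(1) = mex{} = 0
g(2) = mex{0} = 1
g(3) = mex{0} = 1
g(4) = mex{1} = 0
g(5) = mex{1} = 0
g(6) = mex{0} = 1
g(7) = mex{0} = 1
g(8) = mex{1} = 0
g(9) = mex{1} = 0
g(10) = mex{0} = 1
So g(10) = 1.
For stack B, compute g(0), g(1), … with moves {4, 5}:
k:     0  1  2  3  4  5  6  7
g(k):  0  0  0  0  1  1  1  1
So g(7) = 1.
The value of a disjunctive sum is the nim-sum of the parts.
Combined value = 1 ⊕ 1 = 0.

0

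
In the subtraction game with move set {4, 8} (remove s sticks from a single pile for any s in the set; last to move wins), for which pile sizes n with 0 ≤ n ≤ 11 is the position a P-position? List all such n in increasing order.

0, 1, 2, 3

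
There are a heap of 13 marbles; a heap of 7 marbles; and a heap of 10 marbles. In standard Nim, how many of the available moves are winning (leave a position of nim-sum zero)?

0

Write each in binary and XOR column by column:
  1101  (13)
  0111  (7)
  1010  (10)
  ----
  0000  (0)
The nim-sum is already 0, so every move leaves a nonzero nim-sum — there are no winning moves.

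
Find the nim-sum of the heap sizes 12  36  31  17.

38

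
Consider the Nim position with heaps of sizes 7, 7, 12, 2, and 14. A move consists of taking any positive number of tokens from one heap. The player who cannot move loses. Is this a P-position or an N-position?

P-position

In binary:
  0111  (7)
  0111  (7)
  1100  (12)
  0010  (2)
  1110  (14)
  ----
  0000  (0)
The nim-sum is 0, so this is a P-position: the player to move is in a losing position under optimal play.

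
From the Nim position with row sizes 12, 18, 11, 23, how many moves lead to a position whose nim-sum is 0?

3

Compute the nim-sum pairwise:
12 ⊕ 18 = 30
30 ⊕ 11 = 21
21 ⊕ 23 = 2
The overall nim-sum is X = 2. A row of size p has a winning move iff p XOR X < p (reduce it to p XOR X).
  12: 12 XOR 2 = 14 ≥ 12 — no move.
  18: 18 XOR 2 = 16 < 18 — winning move (to 16).
  11: 11 XOR 2 = 9 < 11 — winning move (to 9).
  23: 23 XOR 2 = 21 < 23 — winning move (to 21).
That gives 3 winning moves.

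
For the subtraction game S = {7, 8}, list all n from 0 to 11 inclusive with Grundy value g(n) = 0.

0, 1, 2, 3, 4, 5, 6

Build the Grundy sequence with g(k) = mex{g(k−s) : s ∈ {7, 8}, s ≤ k}:
g(0) = mex{} = 0
g(1) = mex{} = 0
g(2) = mex{} = 0
g(3) = mex{} = 0
g(4) = mex{} = 0
g(5) = mex{} = 0
g(6) = mex{} = 0
g(7) = mex{0} = 1
g(8) = mex{0} = 1
g(9) = mex{0} = 1
g(10) = mex{0} = 1
g(11) = mex{0} = 1
The P-positions (g = 0) in 0..11 are 0, 1, 2, 3, 4, 5, 6.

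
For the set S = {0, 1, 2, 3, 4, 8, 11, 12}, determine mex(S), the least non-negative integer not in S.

5

The values 0, 1, 2, 3, 4 are all present; 5 is the first non-negative integer missing from the set.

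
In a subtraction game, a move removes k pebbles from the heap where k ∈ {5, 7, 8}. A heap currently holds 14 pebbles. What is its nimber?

Grundy values for subtraction set {5, 7, 8}:
g(0) = mex{} = 0
g(1) = mex{} = 0
g(2) = mex{} = 0
g(3) = mex{} = 0
g(4) = mex{} = 0
g(5) = mex{0} = 1
g(6) = mex{0} = 1
g(7) = mex{0} = 1
g(8) = mex{0} = 1
g(9) = mex{0} = 1
g(10) = mex{0,1} = 2
g(11) = mex{0,1} = 2
g(12) = mex{0,1} = 2
g(13) = mex{1} = 0
g(14) = mex{1} = 0
So g(14) = 0.

0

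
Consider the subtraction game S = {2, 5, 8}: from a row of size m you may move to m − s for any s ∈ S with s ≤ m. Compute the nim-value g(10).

0

Build the Grundy sequence with g(k) = mex{g(k−s) : s ∈ {2, 5, 8}, s ≤ k}:
k:     0  1  2  3  4  5  6  7  8  9 10
g(k):  0  0  1  1  0  2  1  0  2  1  0
So g(10) = 0.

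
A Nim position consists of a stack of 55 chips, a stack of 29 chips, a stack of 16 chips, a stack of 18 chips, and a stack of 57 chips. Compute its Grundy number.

Nim-sum: 55 ^ 29 ^ 16 ^ 18 ^ 57 = 17.

17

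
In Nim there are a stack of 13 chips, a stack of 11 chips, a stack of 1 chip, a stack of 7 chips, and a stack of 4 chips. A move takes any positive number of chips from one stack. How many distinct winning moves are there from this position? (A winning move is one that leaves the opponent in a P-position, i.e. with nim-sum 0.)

3

Compute the nim-sum pairwise:
13 ⊕ 11 = 6
6 ⊕ 1 = 7
7 ⊕ 7 = 0
0 ⊕ 4 = 4
The overall nim-sum is X = 4. A stack of size p has a winning move iff p XOR X < p (reduce it to p XOR X).
  13: 13 XOR 4 = 9 < 13 — winning move (to 9).
  11: 11 XOR 4 = 15 ≥ 11 — no move.
  1: 1 XOR 4 = 5 ≥ 1 — no move.
  7: 7 XOR 4 = 3 < 7 — winning move (to 3).
  4: 4 XOR 4 = 0 < 4 — winning move (to 0).
That gives 3 winning moves.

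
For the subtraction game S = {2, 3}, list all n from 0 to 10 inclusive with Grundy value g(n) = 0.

Build the Grundy sequence with g(k) = mex{g(k−s) : s ∈ {2, 3}, s ≤ k}:
k:     0  1  2  3  4  5  6  7  8  9 10
g(k):  0  0  1  1  2  0  0  1  1  2  0
The P-positions (g = 0) in 0..10 are 0, 1, 5, 6, 10.

0, 1, 5, 6, 10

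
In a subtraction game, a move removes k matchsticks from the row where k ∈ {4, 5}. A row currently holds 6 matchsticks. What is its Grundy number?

Compute g(0), g(1), … for moves {4, 5}:
g(0) = mex{} = 0
g(1) = mex{} = 0
g(2) = mex{} = 0
g(3) = mex{} = 0
g(4) = mex{0} = 1
g(5) = mex{0} = 1
g(6) = mex{0} = 1
So g(6) = 1.

1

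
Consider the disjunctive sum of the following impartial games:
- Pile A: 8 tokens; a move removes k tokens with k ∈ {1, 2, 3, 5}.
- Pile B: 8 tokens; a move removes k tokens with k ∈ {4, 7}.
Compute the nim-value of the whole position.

Grundy values for pile A (subtraction set {1, 2, 3, 5}):
k:     0  1  2  3  4  5  6  7  8
g(k):  0  1  2  3  0  1  2  3  0
So g(8) = 0.
For pile B, compute g(0), g(1), … with moves {4, 7}:
g(0) = mex{} = 0
g(1) = mex{} = 0
g(2) = mex{} = 0
g(3) = mex{} = 0
g(4) = mex{0} = 1
g(5) = mex{0} = 1
g(6) = mex{0} = 1
g(7) = mex{0} = 1
g(8) = mex{0,1} = 2
So g(8) = 2.
The value of a disjunctive sum is the nim-sum of the parts.
Combined value = 0 XOR 2 = 2.

2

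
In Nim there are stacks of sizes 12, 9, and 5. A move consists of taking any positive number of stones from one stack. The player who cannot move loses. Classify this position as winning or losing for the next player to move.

In binary:
  1100  (12)
  1001  (9)
  0101  (5)
  ----
  0000  (0)
The nim-sum is 0, so this is a P-position: the player to move is in a losing position under optimal play.

Losing position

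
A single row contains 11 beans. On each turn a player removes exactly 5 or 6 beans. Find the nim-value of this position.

0

Build the Grundy sequence with g(k) = mex{g(k−s) : s ∈ {5, 6}, s ≤ k}:
g(0) = mex{} = 0
g(1) = mex{} = 0
g(2) = mex{} = 0
g(3) = mex{} = 0
g(4) = mex{} = 0
g(5) = mex{0} = 1
g(6) = mex{0} = 1
g(7) = mex{0} = 1
g(8) = mex{0} = 1
g(9) = mex{0} = 1
g(10) = mex{0,1} = 2
g(11) = mex{1} = 0
So g(11) = 0.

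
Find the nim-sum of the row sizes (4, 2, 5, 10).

Nim-sum: 4 ⊕ 2 ⊕ 5 ⊕ 10 = 9.

9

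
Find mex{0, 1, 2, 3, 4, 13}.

The values 0, 1, 2, 3, 4 are all present; 5 is the first non-negative integer missing from the set.

5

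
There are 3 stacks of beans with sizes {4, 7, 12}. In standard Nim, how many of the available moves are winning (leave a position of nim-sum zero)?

1

In binary:
  0100  (4)
  0111  (7)
  1100  (12)
  ----
  1111  (15)
The overall nim-sum is X = 15. A stack of size p has a winning move iff p XOR X < p (reduce it to p XOR X).
  4: 4 XOR 15 = 11 ≥ 4 — no move.
  7: 7 XOR 15 = 8 ≥ 7 — no move.
  12: 12 XOR 15 = 3 < 12 — winning move (to 3).
That gives 1 winning move.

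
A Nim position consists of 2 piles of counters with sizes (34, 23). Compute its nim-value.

Bitwise XOR of the heap sizes:
  100010  (34)
  010111  (23)
  ------
  110101  (53)

53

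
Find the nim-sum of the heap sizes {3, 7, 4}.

0

Nim-sum: 3 ^ 7 ^ 4 = 0.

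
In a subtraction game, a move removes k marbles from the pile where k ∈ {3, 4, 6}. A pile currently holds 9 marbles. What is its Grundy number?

0

Build the Grundy sequence with g(k) = mex{g(k−s) : s ∈ {3, 4, 6}, s ≤ k}:
g(0) = mex{} = 0
g(1) = mex{} = 0
g(2) = mex{} = 0
g(3) = mex{0} = 1
g(4) = mex{0} = 1
g(5) = mex{0} = 1
g(6) = mex{0,1} = 2
g(7) = mex{0,1} = 2
g(8) = mex{0,1} = 2
g(9) = mex{1,2} = 0
So g(9) = 0.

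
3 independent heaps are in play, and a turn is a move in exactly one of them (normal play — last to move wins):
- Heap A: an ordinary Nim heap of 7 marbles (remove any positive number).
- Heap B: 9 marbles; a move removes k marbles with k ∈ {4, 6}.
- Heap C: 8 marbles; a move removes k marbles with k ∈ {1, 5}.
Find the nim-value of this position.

Heap A is a plain Nim heap of size 7, so its Grundy value is 7.
Build the Grundy sequence for heap B with g(k) = mex{g(k−s) : s ∈ {4, 6}, s ≤ k}:
k:     0  1  2  3  4  5  6  7  8  9
g(k):  0  0  0  0  1  1  1  1  2  2
So g(9) = 2.
Grundy values for heap C (subtraction set {1, 5}):
g(0) = mex{} = 0
g(1) = mex{0} = 1
g(2) = mex{1} = 0
g(3) = mex{0} = 1
g(4) = mex{1} = 0
g(5) = mex{0} = 1
g(6) = mex{1} = 0
g(7) = mex{0} = 1
g(8) = mex{1} = 0
So g(8) = 0.
By the Sprague-Grundy theorem, the Grundy value of a sum of independent games is the XOR of the component values.
Combined value = 7 ⊕ 2 ⊕ 0 = 5.

5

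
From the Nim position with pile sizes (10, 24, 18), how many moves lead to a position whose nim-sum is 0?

0

Nim-sum: 10 ^ 24 ^ 18 = 0.
The nim-sum is already 0, so every move leaves a nonzero nim-sum — there are no winning moves.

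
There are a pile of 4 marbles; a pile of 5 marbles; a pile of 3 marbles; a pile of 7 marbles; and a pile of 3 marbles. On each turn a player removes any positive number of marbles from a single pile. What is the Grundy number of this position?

Nim-sum: 4 ^ 5 ^ 3 ^ 7 ^ 3 = 6.

6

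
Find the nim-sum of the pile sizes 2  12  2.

12

Compute the nim-sum pairwise:
2 XOR 12 = 14
14 XOR 2 = 12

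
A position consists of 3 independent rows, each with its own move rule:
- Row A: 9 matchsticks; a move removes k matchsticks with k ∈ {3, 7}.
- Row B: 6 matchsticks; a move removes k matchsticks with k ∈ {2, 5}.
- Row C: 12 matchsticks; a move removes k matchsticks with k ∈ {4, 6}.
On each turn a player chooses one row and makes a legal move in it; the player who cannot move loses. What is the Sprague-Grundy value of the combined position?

For row A, compute g(0), g(1), … with moves {3, 7}:
k:     0  1  2  3  4  5  6  7  8  9
g(k):  0  0  0  1  1  1  0  2  2  1
So g(9) = 1.
Grundy values for row B (subtraction set {2, 5}):
g(0) = mex{} = 0
g(1) = mex{} = 0
g(2) = mex{0} = 1
g(3) = mex{0} = 1
g(4) = mex{1} = 0
g(5) = mex{0,1} = 2
g(6) = mex{0} = 1
So g(6) = 1.
For row C, compute g(0), g(1), … with moves {4, 6}:
g(0) = mex{} = 0
g(1) = mex{} = 0
g(2) = mex{} = 0
g(3) = mex{} = 0
g(4) = mex{0} = 1
g(5) = mex{0} = 1
g(6) = mex{0} = 1
g(7) = mex{0} = 1
g(8) = mex{0,1} = 2
g(9) = mex{0,1} = 2
g(10) = mex{1} = 0
g(11) = mex{1} = 0
g(12) = mex{1,2} = 0
So g(12) = 0.
The value of a disjunctive sum is the nim-sum of the parts.
Combined value = 1 ⊕ 1 ⊕ 0 = 0.

0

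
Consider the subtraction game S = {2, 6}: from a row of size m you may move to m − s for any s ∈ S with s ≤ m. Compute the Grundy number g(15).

1

Build the Grundy sequence with g(k) = mex{g(k−s) : s ∈ {2, 6}, s ≤ k}:
k:     0  1  2  3  4  5  6  7  8  9 10 11 12 13 14 15
g(k):  0  0  1  1  0  0  1  1  0  0  1  1  0  0  1  1
So g(15) = 1.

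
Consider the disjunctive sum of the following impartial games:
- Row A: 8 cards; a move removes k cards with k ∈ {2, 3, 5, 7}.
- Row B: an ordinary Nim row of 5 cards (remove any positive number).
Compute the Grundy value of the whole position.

1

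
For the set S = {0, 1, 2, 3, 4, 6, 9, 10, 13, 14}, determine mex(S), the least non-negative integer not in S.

The values 0, 1, 2, 3, 4 are all present; 5 is the first non-negative integer missing from the set.

5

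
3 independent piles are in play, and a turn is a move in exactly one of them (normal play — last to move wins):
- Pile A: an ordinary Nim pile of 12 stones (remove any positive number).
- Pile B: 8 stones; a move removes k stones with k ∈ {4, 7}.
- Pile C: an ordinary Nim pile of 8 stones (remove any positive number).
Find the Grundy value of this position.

6

Pile A is a plain Nim pile of size 12, so its Grundy value is 12.
Grundy values for pile B (subtraction set {4, 7}):
g(0) = mex{} = 0
g(1) = mex{} = 0
g(2) = mex{} = 0
g(3) = mex{} = 0
g(4) = mex{0} = 1
g(5) = mex{0} = 1
g(6) = mex{0} = 1
g(7) = mex{0} = 1
g(8) = mex{0,1} = 2
So g(8) = 2.
Pile C is a plain Nim pile of size 8, so its Grundy value is 8.
The value of a disjunctive sum is the nim-sum of the parts.
Combined value = 12 XOR 2 XOR 8 = 6.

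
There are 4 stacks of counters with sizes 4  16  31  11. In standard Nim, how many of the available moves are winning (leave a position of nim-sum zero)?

In binary:
  00100  (4)
  10000  (16)
  11111  (31)
  01011  (11)
  -----
  00000  (0)
The nim-sum is already 0, so every move leaves a nonzero nim-sum — there are no winning moves.

0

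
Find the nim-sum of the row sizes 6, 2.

4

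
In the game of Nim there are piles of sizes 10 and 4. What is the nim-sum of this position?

14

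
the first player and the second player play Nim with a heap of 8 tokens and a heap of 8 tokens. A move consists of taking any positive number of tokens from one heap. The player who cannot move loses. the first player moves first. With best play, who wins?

the second player wins

Nim-sum: 8 ^ 8 = 0.
The nim-sum is 0, so this is a P-position: the player to move is in a losing position under optimal play; the first player is about to move from it and so loses — the second player wins.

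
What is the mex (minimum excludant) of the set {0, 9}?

0 is in the set but 1 is not, so the mex is 1.

1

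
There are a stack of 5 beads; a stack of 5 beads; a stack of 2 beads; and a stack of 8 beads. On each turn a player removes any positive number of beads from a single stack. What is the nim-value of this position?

10

Write each in binary and XOR column by column:
  0101  (5)
  0101  (5)
  0010  (2)
  1000  (8)
  ----
  1010  (10)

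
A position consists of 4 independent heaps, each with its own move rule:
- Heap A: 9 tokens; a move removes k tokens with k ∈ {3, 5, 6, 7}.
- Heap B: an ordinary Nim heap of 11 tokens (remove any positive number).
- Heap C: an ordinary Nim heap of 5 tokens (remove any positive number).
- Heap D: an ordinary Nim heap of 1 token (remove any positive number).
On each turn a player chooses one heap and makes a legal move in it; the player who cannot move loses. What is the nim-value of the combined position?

Build the Grundy sequence for heap A with g(k) = mex{g(k−s) : s ∈ {3, 5, 6, 7}, s ≤ k}:
g(0) = mex{} = 0
g(1) = mex{} = 0
g(2) = mex{} = 0
g(3) = mex{0} = 1
g(4) = mex{0} = 1
g(5) = mex{0} = 1
g(6) = mex{0,1} = 2
g(7) = mex{0,1} = 2
g(8) = mex{0,1} = 2
g(9) = mex{0,1,2} = 3
So g(9) = 3.
Heap B is a plain Nim heap of size 11, so its Grundy value is 11.
Heap C is a plain Nim heap of size 5, so its Grundy value is 5.
Heap D is a plain Nim heap of size 1, so its Grundy value is 1.
The value of a disjunctive sum is the nim-sum of the parts.
Combined value = 3 ⊕ 11 ⊕ 5 ⊕ 1 = 12.

12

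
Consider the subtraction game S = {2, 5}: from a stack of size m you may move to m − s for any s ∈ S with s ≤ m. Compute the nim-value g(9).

1

Build the Grundy sequence with g(k) = mex{g(k−s) : s ∈ {2, 5}, s ≤ k}:
k:     0  1  2  3  4  5  6  7  8  9
g(k):  0  0  1  1  0  2  1  0  0  1
So g(9) = 1.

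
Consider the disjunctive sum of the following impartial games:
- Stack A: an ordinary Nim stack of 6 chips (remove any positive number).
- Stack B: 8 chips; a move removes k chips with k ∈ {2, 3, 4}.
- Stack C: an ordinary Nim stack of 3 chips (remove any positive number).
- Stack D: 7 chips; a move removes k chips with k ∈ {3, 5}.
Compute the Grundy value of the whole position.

6

Stack A is a plain Nim stack of size 6, so its Grundy value is 6.
Build the Grundy sequence for stack B with g(k) = mex{g(k−s) : s ∈ {2, 3, 4}, s ≤ k}:
k:     0  1  2  3  4  5  6  7  8
g(k):  0  0  1  1  2  2  0  0  1
So g(8) = 1.
Stack C is a plain Nim stack of size 3, so its Grundy value is 3.
Grundy values for stack D (subtraction set {3, 5}):
k:     0  1  2  3  4  5  6  7
g(k):  0  0  0  1  1  1  2  2
So g(7) = 2.
By the Sprague-Grundy theorem, the Grundy value of a sum of independent games is the XOR of the component values.
Combined value = 6 ⊕ 1 ⊕ 3 ⊕ 2 = 6.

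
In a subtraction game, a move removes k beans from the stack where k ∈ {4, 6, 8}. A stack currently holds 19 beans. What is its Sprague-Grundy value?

Grundy values for subtraction set {4, 6, 8}:
k:     0  1  2  3  4  5  6  7  8  9 10 11 12 13 14 15 16 17 18 19
g(k):  0  0  0  0  1  1  1  1  2  2  2  2  0  0  0  0  1  1  1  1
So g(19) = 1.

1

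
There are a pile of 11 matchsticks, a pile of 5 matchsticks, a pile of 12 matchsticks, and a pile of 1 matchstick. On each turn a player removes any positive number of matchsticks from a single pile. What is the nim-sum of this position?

Nim-sum: 11 ⊕ 5 ⊕ 12 ⊕ 1 = 3.

3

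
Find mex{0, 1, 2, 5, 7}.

3

The values 0, 1, 2 are all present; 3 is the first non-negative integer missing from the set.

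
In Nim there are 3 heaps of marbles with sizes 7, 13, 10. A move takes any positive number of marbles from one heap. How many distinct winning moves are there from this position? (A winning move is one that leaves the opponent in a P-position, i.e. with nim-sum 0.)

0

Nim-sum: 7 ⊕ 13 ⊕ 10 = 0.
The nim-sum is already 0, so every move leaves a nonzero nim-sum — there are no winning moves.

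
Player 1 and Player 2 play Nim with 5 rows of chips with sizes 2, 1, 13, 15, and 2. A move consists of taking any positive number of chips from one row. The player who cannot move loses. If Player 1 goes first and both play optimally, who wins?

Player 1 wins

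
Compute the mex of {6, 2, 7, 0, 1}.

3

The values 0, 1, 2 are all present; 3 is the first non-negative integer missing from the set.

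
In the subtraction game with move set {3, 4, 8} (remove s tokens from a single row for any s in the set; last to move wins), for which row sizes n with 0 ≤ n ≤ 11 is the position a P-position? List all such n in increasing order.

0, 1, 2, 7

Grundy values for subtraction set {3, 4, 8}:
g(0) = mex{} = 0
g(1) = mex{} = 0
g(2) = mex{} = 0
g(3) = mex{0} = 1
g(4) = mex{0} = 1
g(5) = mex{0} = 1
g(6) = mex{0,1} = 2
g(7) = mex{1} = 0
g(8) = mex{0,1} = 2
g(9) = mex{0,1,2} = 3
g(10) = mex{0,2} = 1
g(11) = mex{0,1,2} = 3
The P-positions (g = 0) in 0..11 are 0, 1, 2, 7.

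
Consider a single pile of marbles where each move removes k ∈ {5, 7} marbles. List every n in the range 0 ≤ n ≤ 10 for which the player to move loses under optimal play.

0, 1, 2, 3, 4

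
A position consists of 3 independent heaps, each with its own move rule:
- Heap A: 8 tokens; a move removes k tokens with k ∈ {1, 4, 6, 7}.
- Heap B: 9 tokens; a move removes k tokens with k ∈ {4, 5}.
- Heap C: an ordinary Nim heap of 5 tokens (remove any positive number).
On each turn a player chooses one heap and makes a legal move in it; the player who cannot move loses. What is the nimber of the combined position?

6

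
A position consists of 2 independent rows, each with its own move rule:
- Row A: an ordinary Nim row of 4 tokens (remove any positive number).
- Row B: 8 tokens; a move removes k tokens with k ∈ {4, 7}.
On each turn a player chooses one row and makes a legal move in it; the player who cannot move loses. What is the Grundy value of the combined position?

6

Row A is a plain Nim row of size 4, so its Grundy value is 4.
Build the Grundy sequence for row B with g(k) = mex{g(k−s) : s ∈ {4, 7}, s ≤ k}:
g(0) = mex{} = 0
g(1) = mex{} = 0
g(2) = mex{} = 0
g(3) = mex{} = 0
g(4) = mex{0} = 1
g(5) = mex{0} = 1
g(6) = mex{0} = 1
g(7) = mex{0} = 1
g(8) = mex{0,1} = 2
So g(8) = 2.
By the Sprague-Grundy theorem, the Grundy value of a sum of independent games is the XOR of the component values.
Combined value = 4 XOR 2 = 6.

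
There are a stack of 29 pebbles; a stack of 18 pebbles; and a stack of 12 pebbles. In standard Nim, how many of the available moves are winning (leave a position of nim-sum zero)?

1

Nim-sum: 29 ^ 18 ^ 12 = 3.
The overall nim-sum is X = 3. A stack of size p has a winning move iff p XOR X < p (reduce it to p XOR X).
  29: 29 XOR 3 = 30 ≥ 29 — no move.
  18: 18 XOR 3 = 17 < 18 — winning move (to 17).
  12: 12 XOR 3 = 15 ≥ 12 — no move.
That gives 1 winning move.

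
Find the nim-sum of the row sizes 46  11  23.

Nim-sum: 46 ^ 11 ^ 23 = 50.

50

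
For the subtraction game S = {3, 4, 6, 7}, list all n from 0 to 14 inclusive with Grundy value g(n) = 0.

0, 1, 2, 10, 11, 12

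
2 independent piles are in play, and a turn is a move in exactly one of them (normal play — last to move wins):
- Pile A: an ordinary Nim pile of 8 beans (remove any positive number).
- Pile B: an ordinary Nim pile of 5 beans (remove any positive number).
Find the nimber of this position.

Pile A is a plain Nim pile of size 8, so its Grundy value is 8.
Pile B is a plain Nim pile of size 5, so its Grundy value is 5.
By the Sprague-Grundy theorem, the Grundy value of a sum of independent games is the XOR of the component values.
Combined value = 8 XOR 5 = 13.

13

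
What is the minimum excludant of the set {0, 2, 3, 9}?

1

0 is in the set but 1 is not, so the mex is 1.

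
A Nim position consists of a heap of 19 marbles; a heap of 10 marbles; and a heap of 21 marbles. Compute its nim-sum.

Compute the nim-sum pairwise:
19 XOR 10 = 25
25 XOR 21 = 12

12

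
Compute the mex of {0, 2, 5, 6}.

1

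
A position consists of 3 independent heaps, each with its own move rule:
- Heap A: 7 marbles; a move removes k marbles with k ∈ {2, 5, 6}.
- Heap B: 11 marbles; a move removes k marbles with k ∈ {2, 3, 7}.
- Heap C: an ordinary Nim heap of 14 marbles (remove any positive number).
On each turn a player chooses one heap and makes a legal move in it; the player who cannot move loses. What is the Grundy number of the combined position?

13

Grundy values for heap A (subtraction set {2, 5, 6}):
k:     0  1  2  3  4  5  6  7
g(k):  0  0  1  1  0  2  1  3
So g(7) = 3.
For heap B, compute g(0), g(1), … with moves {2, 3, 7}:
k:     0  1  2  3  4  5  6  7  8  9 10 11
g(k):  0  0  1  1  2  0  0  1  1  2  0  0
So g(11) = 0.
Heap C is a plain Nim heap of size 14, so its Grundy value is 14.
The value of a disjunctive sum is the nim-sum of the parts.
Combined value = 3 ⊕ 0 ⊕ 14 = 13.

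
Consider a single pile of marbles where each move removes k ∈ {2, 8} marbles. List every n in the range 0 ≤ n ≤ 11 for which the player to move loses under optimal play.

0, 1, 4, 5, 10, 11

Grundy values for subtraction set {2, 8}:
k:     0  1  2  3  4  5  6  7  8  9 10 11
g(k):  0  0  1  1  0  0  1  1  2  2  0  0
The P-positions (g = 0) in 0..11 are 0, 1, 4, 5, 10, 11.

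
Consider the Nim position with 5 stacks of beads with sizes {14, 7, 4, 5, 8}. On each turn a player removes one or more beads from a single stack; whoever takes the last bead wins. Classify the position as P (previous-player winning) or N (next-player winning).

Compute the nim-sum pairwise:
14 ⊕ 7 = 9
9 ⊕ 4 = 13
13 ⊕ 5 = 8
8 ⊕ 8 = 0
The nim-sum is 0, so this is a P-position: the player to move is in a losing position under optimal play.

P-position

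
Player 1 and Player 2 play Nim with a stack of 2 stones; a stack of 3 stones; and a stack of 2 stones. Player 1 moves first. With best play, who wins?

Player 1 wins

Nim-sum: 2 ^ 3 ^ 2 = 3.
The nim-sum is 3 ≠ 0, so this is an N-position: the player to move can win; Player 1 has a winning move.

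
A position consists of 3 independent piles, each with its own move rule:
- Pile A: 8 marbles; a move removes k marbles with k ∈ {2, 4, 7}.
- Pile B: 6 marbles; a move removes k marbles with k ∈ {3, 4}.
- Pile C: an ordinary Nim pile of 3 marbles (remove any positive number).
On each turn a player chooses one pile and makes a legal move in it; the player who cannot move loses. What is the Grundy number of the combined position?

For pile A, compute g(0), g(1), … with moves {2, 4, 7}:
g(0) = mex{} = 0
g(1) = mex{} = 0
g(2) = mex{0} = 1
g(3) = mex{0} = 1
g(4) = mex{0,1} = 2
g(5) = mex{0,1} = 2
g(6) = mex{1,2} = 0
g(7) = mex{0,1,2} = 3
g(8) = mex{0,2} = 1
So g(8) = 1.
Grundy values for pile B (subtraction set {3, 4}):
g(0) = mex{} = 0
g(1) = mex{} = 0
g(2) = mex{} = 0
g(3) = mex{0} = 1
g(4) = mex{0} = 1
g(5) = mex{0} = 1
g(6) = mex{0,1} = 2
So g(6) = 2.
Pile C is a plain Nim pile of size 3, so its Grundy value is 3.
By the Sprague-Grundy theorem, the Grundy value of a sum of independent games is the XOR of the component values.
Combined value = 1 ⊕ 2 ⊕ 3 = 0.

0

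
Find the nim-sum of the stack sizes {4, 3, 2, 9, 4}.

8

Nim-sum: 4 ^ 3 ^ 2 ^ 9 ^ 4 = 8.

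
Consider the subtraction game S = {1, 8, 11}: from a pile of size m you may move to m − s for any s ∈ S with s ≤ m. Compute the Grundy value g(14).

Grundy values for subtraction set {1, 8, 11}:
k:     0  1  2  3  4  5  6  7  8  9 10 11 12 13 14
g(k):  0  1  0  1  0  1  0  1  2  0  1  2  3  2  3
So g(14) = 3.

3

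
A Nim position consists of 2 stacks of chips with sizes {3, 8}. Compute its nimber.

11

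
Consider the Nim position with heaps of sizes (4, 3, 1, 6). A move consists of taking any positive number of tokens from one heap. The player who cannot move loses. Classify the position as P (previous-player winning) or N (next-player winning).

P-position

Compute the nim-sum pairwise:
4 ⊕ 3 = 7
7 ⊕ 1 = 6
6 ⊕ 6 = 0
The nim-sum is 0, so this is a P-position: the player to move is in a losing position under optimal play.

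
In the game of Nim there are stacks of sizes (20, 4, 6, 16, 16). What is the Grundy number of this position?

22

In binary:
  10100  (20)
  00100  (4)
  00110  (6)
  10000  (16)
  10000  (16)
  -----
  10110  (22)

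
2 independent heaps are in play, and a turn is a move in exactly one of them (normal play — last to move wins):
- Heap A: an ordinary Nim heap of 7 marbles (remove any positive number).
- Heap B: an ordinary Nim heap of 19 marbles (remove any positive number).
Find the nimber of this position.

20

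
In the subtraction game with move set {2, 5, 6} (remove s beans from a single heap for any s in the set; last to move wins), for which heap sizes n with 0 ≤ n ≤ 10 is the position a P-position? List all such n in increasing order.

0, 1, 4, 8

Build the Grundy sequence with g(k) = mex{g(k−s) : s ∈ {2, 5, 6}, s ≤ k}:
k:     0  1  2  3  4  5  6  7  8  9 10
g(k):  0  0  1  1  0  2  1  3  0  2  1
The P-positions (g = 0) in 0..10 are 0, 1, 4, 8.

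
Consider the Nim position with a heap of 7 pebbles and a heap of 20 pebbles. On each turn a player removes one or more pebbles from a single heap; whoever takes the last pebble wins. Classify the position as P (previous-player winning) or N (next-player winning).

N-position

Compute the nim-sum pairwise:
7 ^ 20 = 19
The nim-sum is 19 ≠ 0, so this is an N-position: the player to move can win.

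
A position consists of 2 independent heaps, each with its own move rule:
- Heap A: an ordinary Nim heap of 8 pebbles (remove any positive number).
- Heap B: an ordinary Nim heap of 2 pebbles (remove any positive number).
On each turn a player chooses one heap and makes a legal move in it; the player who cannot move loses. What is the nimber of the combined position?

Heap A is a plain Nim heap of size 8, so its Grundy value is 8.
Heap B is a plain Nim heap of size 2, so its Grundy value is 2.
By the Sprague-Grundy theorem, the Grundy value of a sum of independent games is the XOR of the component values.
Combined value = 8 ⊕ 2 = 10.

10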